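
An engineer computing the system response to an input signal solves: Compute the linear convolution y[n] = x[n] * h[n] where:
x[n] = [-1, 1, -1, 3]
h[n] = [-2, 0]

y[n] = sum_k x[k]*h[n-k]. Output length = len(x) + len(h) - 1 = 4 + 2 - 1 = 5.
y[0] = -1*-2 = 2
y[1] = 1*-2 + -1*0 = -2
y[2] = -1*-2 + 1*0 = 2
y[3] = 3*-2 + -1*0 = -6
y[4] = 3*0 = 0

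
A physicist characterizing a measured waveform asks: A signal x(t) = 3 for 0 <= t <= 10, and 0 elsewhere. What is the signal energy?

Energy = integral of |x(t)|^2 dt over the signal duration
= 3^2 * 10 = 9 * 10 = 90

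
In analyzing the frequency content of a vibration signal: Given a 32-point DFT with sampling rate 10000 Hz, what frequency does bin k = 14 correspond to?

The frequency of DFT bin k is: f_k = k * f_s / N
f_14 = 14 * 10000 / 32 = 4375 Hz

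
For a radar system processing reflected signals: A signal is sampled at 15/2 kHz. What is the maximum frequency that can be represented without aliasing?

The maximum frequency that can be represented without aliasing
is the Nyquist frequency: f_max = f_s / 2 = 15/2 kHz / 2 = 15/4 kHz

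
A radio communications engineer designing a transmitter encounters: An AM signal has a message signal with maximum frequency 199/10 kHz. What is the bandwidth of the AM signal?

In AM (double-sideband), the bandwidth is twice the message frequency.
BW = 2 * f_m = 2 * 199/10 kHz = 199/5 kHz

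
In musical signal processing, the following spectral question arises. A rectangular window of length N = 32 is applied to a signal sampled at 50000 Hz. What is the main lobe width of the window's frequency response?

For a rectangular window of length N,
the main lobe width in frequency is 2*f_s/N.
= 2*50000/32 = 3125 Hz
This determines the minimum frequency separation for resolving two sinusoids.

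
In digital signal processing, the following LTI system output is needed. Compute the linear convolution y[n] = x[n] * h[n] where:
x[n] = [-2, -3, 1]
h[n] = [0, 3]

y[n] = sum_k x[k]*h[n-k]. Output length = len(x) + len(h) - 1 = 3 + 2 - 1 = 4.
y[0] = -2*0 = 0
y[1] = -3*0 + -2*3 = -6
y[2] = 1*0 + -3*3 = -9
y[3] = 1*3 = 3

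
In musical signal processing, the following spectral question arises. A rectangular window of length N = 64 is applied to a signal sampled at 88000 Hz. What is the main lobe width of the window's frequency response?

For a rectangular window of length N,
the main lobe width in frequency is 2*f_s/N.
= 2*88000/64 = 2750 Hz
This determines the minimum frequency separation for resolving two sinusoids.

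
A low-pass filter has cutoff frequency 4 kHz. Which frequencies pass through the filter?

A low-pass filter passes all frequencies below the cutoff frequency 4 kHz and attenuates higher frequencies.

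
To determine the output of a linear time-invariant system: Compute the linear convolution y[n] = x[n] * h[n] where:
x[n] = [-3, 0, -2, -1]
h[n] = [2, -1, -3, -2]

y[n] = sum_k x[k]*h[n-k]. Output length = len(x) + len(h) - 1 = 4 + 4 - 1 = 7.
y[0] = -3*2 = -6
y[1] = 0*2 + -3*-1 = 3
y[2] = -2*2 + 0*-1 + -3*-3 = 5
y[3] = -1*2 + -2*-1 + 0*-3 + -3*-2 = 6
y[4] = -1*-1 + -2*-3 + 0*-2 = 7
y[5] = -1*-3 + -2*-2 = 7
y[6] = -1*-2 = 2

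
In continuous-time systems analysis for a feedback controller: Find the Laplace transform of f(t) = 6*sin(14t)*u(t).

Standard pair: sin(wt)*u(t) <-> w/(s^2+w^2)
With w = 14: L{6*sin(14t)*u(t)} = 84/(s^2+196)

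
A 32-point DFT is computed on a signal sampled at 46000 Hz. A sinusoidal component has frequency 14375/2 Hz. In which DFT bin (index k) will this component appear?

DFT frequency resolution = f_s/N = 46000/32 = 2875/2 Hz
Bin index k = f_signal / resolution = 14375/2 / 2875/2 = 5
The signal frequency 14375/2 Hz falls in DFT bin k = 5.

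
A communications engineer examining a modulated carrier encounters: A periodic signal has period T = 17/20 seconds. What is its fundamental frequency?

The fundamental frequency is the reciprocal of the period.
f = 1/T = 1/(17/20) = 20/17 Hz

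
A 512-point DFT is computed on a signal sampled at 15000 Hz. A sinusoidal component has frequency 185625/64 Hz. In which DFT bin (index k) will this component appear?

DFT frequency resolution = f_s/N = 15000/512 = 1875/64 Hz
Bin index k = f_signal / resolution = 185625/64 / 1875/64 = 99
The signal frequency 185625/64 Hz falls in DFT bin k = 99.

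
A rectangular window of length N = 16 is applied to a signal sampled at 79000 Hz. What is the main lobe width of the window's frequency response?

For a rectangular window of length N,
the main lobe width in frequency is 2*f_s/N.
= 2*79000/16 = 9875 Hz
This determines the minimum frequency separation for resolving two sinusoids.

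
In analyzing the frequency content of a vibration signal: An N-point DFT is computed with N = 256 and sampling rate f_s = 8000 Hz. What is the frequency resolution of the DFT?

DFT frequency resolution = f_s / N
= 8000 / 256 = 125/4 Hz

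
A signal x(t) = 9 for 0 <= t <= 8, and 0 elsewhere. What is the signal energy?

Energy = integral of |x(t)|^2 dt over the signal duration
= 9^2 * 8 = 81 * 8 = 648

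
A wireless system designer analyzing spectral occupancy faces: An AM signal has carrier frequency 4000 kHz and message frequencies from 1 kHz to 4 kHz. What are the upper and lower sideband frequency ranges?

Upper sideband (USB) = fc + [fm_low, fm_high] = 4000 + [1, 4] = [4001, 4004] kHz
Lower sideband (LSB) = fc - [fm_high, fm_low] = 4000 - [4, 1] = [3996, 3999] kHz
Total occupied spectrum: 3996 kHz to 4004 kHz (plus carrier at 4000 kHz)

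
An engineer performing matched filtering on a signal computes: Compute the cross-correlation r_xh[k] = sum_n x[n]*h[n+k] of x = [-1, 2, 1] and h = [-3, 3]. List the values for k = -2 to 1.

Both sequences indexed from 0 and zero outside their support.
Lags with overlap: k = -2 to 1.
  r_xh[-2] = x[2]*h[0] = -3
  r_xh[-1] = x[1]*h[0] + x[2]*h[1] = -3
  r_xh[0] = x[0]*h[0] + x[1]*h[1] = 9
  r_xh[1] = x[0]*h[1] = -3
r_xh = [-3, -3, 9, -3] (for k = -2, ..., 1)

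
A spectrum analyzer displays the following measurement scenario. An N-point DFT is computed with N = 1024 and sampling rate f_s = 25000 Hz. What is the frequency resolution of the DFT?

DFT frequency resolution = f_s / N
= 25000 / 1024 = 3125/128 Hz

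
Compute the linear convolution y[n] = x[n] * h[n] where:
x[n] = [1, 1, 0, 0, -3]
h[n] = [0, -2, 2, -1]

y[n] = sum_k x[k]*h[n-k]. Output length = len(x) + len(h) - 1 = 5 + 4 - 1 = 8.
y[0] = 1*0 = 0
y[1] = 1*0 + 1*-2 = -2
y[2] = 0*0 + 1*-2 + 1*2 = 0
y[3] = 0*0 + 0*-2 + 1*2 + 1*-1 = 1
y[4] = -3*0 + 0*-2 + 0*2 + 1*-1 = -1
y[5] = -3*-2 + 0*2 + 0*-1 = 6
y[6] = -3*2 + 0*-1 = -6
y[7] = -3*-1 = 3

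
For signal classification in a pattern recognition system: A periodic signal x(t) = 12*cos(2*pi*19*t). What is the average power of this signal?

Average power of A*cos(wt) is A^2/2.
P = 12^2 / 2 = 144/2 = 72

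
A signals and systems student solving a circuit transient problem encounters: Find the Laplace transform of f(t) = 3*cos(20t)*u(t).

Standard pair: cos(wt)*u(t) <-> s/(s^2+w^2)
With w = 20: L{3*cos(20t)*u(t)} = 3s/(s^2+400)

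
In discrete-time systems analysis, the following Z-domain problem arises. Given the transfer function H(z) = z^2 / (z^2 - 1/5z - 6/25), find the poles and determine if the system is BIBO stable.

Poles are roots of the denominator: z^2 - 1/5z - 6/25 = 0.
Quadratic formula: z = [-(-1/5) +/- sqrt((-1/5)^2 - 4*(-6/25))] / 2
Discriminant = 1/25 + 24/25 = 1; sqrt = 1.
z = (1/5 +/- 1) / 2 => z = 3/5 or z = -2/5.
|p1| = 2/5, |p2| = 3/5.
For BIBO stability, all poles must lie inside the unit circle (|p| < 1).
System is STABLE since both |p| < 1.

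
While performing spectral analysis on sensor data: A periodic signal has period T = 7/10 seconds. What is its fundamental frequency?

The fundamental frequency is the reciprocal of the period.
f = 1/T = 1/(7/10) = 10/7 Hz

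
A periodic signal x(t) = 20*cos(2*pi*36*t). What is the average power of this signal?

Average power of A*cos(wt) is A^2/2.
P = 20^2 / 2 = 400/2 = 200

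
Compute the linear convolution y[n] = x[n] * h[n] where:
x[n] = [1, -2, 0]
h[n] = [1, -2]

y[n] = sum_k x[k]*h[n-k]. Output length = len(x) + len(h) - 1 = 3 + 2 - 1 = 4.
y[0] = 1*1 = 1
y[1] = -2*1 + 1*-2 = -4
y[2] = 0*1 + -2*-2 = 4
y[3] = 0*-2 = 0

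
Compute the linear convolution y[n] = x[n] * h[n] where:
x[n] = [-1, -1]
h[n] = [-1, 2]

y[n] = sum_k x[k]*h[n-k]. Output length = len(x) + len(h) - 1 = 2 + 2 - 1 = 3.
y[0] = -1*-1 = 1
y[1] = -1*-1 + -1*2 = -1
y[2] = -1*2 = -2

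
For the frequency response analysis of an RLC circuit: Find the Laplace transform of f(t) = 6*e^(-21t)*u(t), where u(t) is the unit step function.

Standard Laplace transform pair:
e^(-at)*u(t) <-> 1/(s+a)
With a = 21: L{6*e^(-21t)*u(t)} = 6/(s+21), ROC: Re(s) > -21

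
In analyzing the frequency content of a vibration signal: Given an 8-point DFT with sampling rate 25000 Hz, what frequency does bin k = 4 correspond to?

The frequency of DFT bin k is: f_k = k * f_s / N
f_4 = 4 * 25000 / 8 = 12500 Hz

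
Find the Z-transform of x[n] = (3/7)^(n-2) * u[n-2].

Time-shifting property: if X(z) = Z{x[n]}, then Z{x[n-d]} = z^(-d) * X(z)
X(z) = z/(z - 3/7) for x[n] = (3/7)^n * u[n]
Z{x[n-2]} = z^(-2) * z/(z - 3/7) = z^(-1)/(z - 3/7)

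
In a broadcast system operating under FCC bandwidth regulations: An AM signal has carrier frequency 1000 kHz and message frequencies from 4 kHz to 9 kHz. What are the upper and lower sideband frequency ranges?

Upper sideband (USB) = fc + [fm_low, fm_high] = 1000 + [4, 9] = [1004, 1009] kHz
Lower sideband (LSB) = fc - [fm_high, fm_low] = 1000 - [9, 4] = [991, 996] kHz
Total occupied spectrum: 991 kHz to 1009 kHz (plus carrier at 1000 kHz)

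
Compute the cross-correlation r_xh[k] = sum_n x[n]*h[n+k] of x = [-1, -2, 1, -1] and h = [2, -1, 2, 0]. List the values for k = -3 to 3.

Both sequences indexed from 0 and zero outside their support.
Lags with overlap: k = -3 to 3.
  r_xh[-3] = x[3]*h[0] = -2
  r_xh[-2] = x[2]*h[0] + x[3]*h[1] = 3
  r_xh[-1] = x[1]*h[0] + x[2]*h[1] + x[3]*h[2] = -7
  r_xh[0] = x[0]*h[0] + x[1]*h[1] + x[2]*h[2] + x[3]*h[3] = 2
  r_xh[1] = x[0]*h[1] + x[1]*h[2] + x[2]*h[3] = -3
  r_xh[2] = x[0]*h[2] + x[1]*h[3] = -2
  r_xh[3] = x[0]*h[3] = 0
r_xh = [-2, 3, -7, 2, -3, -2, 0] (for k = -3, ..., 3)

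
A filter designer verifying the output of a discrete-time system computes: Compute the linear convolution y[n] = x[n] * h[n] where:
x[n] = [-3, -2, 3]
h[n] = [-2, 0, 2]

y[n] = sum_k x[k]*h[n-k]. Output length = len(x) + len(h) - 1 = 3 + 3 - 1 = 5.
y[0] = -3*-2 = 6
y[1] = -2*-2 + -3*0 = 4
y[2] = 3*-2 + -2*0 + -3*2 = -12
y[3] = 3*0 + -2*2 = -4
y[4] = 3*2 = 6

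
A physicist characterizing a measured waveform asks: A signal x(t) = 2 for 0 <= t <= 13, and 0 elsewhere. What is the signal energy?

Energy = integral of |x(t)|^2 dt over the signal duration
= 2^2 * 13 = 4 * 13 = 52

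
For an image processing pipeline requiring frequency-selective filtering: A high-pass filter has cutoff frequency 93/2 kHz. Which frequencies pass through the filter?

A high-pass filter passes all frequencies above the cutoff frequency 93/2 kHz and attenuates lower frequencies.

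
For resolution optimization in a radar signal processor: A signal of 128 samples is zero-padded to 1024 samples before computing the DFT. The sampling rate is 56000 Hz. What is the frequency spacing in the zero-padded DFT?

Original DFT: N = 128, resolution = f_s/N = 56000/128 = 875/2 Hz
Zero-padded DFT: N = 1024, resolution = f_s/N = 56000/1024 = 875/16 Hz
Zero-padding interpolates the spectrum (finer frequency grid)
but does NOT improve the true spectral resolution (ability to resolve close frequencies).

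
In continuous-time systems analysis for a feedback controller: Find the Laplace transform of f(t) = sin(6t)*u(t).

Standard pair: sin(wt)*u(t) <-> w/(s^2+w^2)
With w = 6: L{sin(6t)*u(t)} = 6/(s^2+36)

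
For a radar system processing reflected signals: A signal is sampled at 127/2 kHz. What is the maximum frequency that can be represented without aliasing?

The maximum frequency that can be represented without aliasing
is the Nyquist frequency: f_max = f_s / 2 = 127/2 kHz / 2 = 127/4 kHz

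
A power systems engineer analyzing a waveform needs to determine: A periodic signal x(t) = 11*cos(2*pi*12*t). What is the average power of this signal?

Average power of A*cos(wt) is A^2/2.
P = 11^2 / 2 = 121/2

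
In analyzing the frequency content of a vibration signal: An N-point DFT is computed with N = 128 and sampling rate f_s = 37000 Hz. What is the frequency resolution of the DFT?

DFT frequency resolution = f_s / N
= 37000 / 128 = 4625/16 Hz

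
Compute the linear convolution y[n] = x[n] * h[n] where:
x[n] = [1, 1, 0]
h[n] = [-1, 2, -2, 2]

y[n] = sum_k x[k]*h[n-k]. Output length = len(x) + len(h) - 1 = 3 + 4 - 1 = 6.
y[0] = 1*-1 = -1
y[1] = 1*-1 + 1*2 = 1
y[2] = 0*-1 + 1*2 + 1*-2 = 0
y[3] = 0*2 + 1*-2 + 1*2 = 0
y[4] = 0*-2 + 1*2 = 2
y[5] = 0*2 = 0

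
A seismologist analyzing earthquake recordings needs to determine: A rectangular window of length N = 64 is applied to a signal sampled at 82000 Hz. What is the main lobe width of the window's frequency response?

For a rectangular window of length N,
the main lobe width in frequency is 2*f_s/N.
= 2*82000/64 = 5125/2 Hz
This determines the minimum frequency separation for resolving two sinusoids.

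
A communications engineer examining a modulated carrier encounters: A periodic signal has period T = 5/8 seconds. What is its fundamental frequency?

The fundamental frequency is the reciprocal of the period.
f = 1/T = 1/(5/8) = 8/5 Hz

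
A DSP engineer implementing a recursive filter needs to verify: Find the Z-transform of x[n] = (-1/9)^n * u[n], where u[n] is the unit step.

The Z-transform of a^n * u[n] is z/(z-a) for |z| > |a|.
Here a = -1/9, so X(z) = z/(z - (-1/9)) = 9z/(9z + 1)
ROC: |z| > 1/9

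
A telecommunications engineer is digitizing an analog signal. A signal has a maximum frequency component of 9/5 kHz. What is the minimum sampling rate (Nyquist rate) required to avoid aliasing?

By the Nyquist-Shannon sampling theorem,
the minimum sampling rate (Nyquist rate) must be at least 2 * f_max.
Nyquist rate = 2 * 9/5 kHz = 18/5 kHz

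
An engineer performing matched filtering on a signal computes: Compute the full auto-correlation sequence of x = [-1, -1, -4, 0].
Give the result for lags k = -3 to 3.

r_xx[k] = sum_m x[m]*x[m+k], indexed from 0, for k = -3 to 3:
  r_xx[-3] = x[3]*x[0] = 0
  r_xx[-2] = x[2]*x[0] + x[3]*x[1] = 4
  r_xx[-1] = x[1]*x[0] + x[2]*x[1] + x[3]*x[2] = 5
  r_xx[0] = x[0]*x[0] + x[1]*x[1] + x[2]*x[2] + x[3]*x[3] = 18
  r_xx[1] = x[0]*x[1] + x[1]*x[2] + x[2]*x[3] = 5
  r_xx[2] = x[0]*x[2] + x[1]*x[3] = 4
  r_xx[3] = x[0]*x[3] = 0
r_xx = [0, 4, 5, 18, 5, 4, 0]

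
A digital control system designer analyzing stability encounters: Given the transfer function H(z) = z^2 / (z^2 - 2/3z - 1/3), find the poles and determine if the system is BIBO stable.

Poles are roots of the denominator: z^2 - 2/3z - 1/3 = 0.
Quadratic formula: z = [-(-2/3) +/- sqrt((-2/3)^2 - 4*(-1/3))] / 2
Discriminant = 4/9 + 4/3 = 16/9; sqrt = 4/3.
z = (2/3 +/- 4/3) / 2 => z = 1 or z = -1/3.
|p1| = 1, |p2| = 1/3.
For BIBO stability, all poles must lie inside the unit circle (|p| < 1).
System is UNSTABLE since at least one |p| >= 1.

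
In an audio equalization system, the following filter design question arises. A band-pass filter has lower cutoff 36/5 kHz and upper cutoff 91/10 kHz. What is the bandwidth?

Bandwidth = f_high - f_low
= 91/10 kHz - 36/5 kHz = 19/10 kHz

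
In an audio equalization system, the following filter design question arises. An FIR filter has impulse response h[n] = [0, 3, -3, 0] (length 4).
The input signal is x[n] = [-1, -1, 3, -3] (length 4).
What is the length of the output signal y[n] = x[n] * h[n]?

For linear convolution, the output length is:
len(y) = len(x) + len(h) - 1 = 4 + 4 - 1 = 7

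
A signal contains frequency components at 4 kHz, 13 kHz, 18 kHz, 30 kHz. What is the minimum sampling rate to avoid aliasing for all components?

The highest frequency component is f_max = 30 kHz.
Nyquist rate = 2 * f_max = 2 * 30 kHz = 60 kHz.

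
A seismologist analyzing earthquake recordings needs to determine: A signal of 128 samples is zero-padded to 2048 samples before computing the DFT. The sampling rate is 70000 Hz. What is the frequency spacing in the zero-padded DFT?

Original DFT: N = 128, resolution = f_s/N = 70000/128 = 4375/8 Hz
Zero-padded DFT: N = 2048, resolution = f_s/N = 70000/2048 = 4375/128 Hz
Zero-padding interpolates the spectrum (finer frequency grid)
but does NOT improve the true spectral resolution (ability to resolve close frequencies).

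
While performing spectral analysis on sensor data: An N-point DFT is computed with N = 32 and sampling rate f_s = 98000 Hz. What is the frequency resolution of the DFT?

DFT frequency resolution = f_s / N
= 98000 / 32 = 6125/2 Hz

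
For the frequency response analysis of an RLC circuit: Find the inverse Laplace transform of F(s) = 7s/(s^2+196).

Standard pair: s/(s^2+w^2) <-> cos(wt)*u(t)
With k=7, w=14: f(t) = 7*cos(14t)*u(t)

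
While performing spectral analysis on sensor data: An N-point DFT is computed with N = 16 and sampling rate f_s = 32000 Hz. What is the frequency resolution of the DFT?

DFT frequency resolution = f_s / N
= 32000 / 16 = 2000 Hz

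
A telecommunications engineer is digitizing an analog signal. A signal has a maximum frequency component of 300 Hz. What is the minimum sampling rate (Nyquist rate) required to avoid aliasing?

By the Nyquist-Shannon sampling theorem,
the minimum sampling rate (Nyquist rate) must be at least 2 * f_max.
Nyquist rate = 2 * 300 Hz = 600 Hz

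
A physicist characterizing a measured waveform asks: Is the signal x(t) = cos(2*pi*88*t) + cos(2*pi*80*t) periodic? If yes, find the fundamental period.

f1 = 88 Hz, f2 = 80 Hz
Period T1 = 1/88, T2 = 1/80
Ratio T1/T2 = 80/88, which is rational.
The signal is periodic with fundamental period T = 1/GCD(88,80) = 1/8 s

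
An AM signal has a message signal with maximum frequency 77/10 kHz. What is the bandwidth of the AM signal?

In AM (double-sideband), the bandwidth is twice the message frequency.
BW = 2 * f_m = 2 * 77/10 kHz = 77/5 kHz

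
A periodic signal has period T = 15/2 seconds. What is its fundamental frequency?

The fundamental frequency is the reciprocal of the period.
f = 1/T = 1/(15/2) = 2/15 Hz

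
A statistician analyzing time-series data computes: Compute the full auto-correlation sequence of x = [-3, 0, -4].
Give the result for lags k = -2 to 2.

r_xx[k] = sum_m x[m]*x[m+k], indexed from 0, for k = -2 to 2:
  r_xx[-2] = x[2]*x[0] = 12
  r_xx[-1] = x[1]*x[0] + x[2]*x[1] = 0
  r_xx[0] = x[0]*x[0] + x[1]*x[1] + x[2]*x[2] = 25
  r_xx[1] = x[0]*x[1] + x[1]*x[2] = 0
  r_xx[2] = x[0]*x[2] = 12
r_xx = [12, 0, 25, 0, 12]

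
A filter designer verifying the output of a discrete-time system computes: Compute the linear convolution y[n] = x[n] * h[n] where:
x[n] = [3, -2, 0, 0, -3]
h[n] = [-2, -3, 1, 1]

y[n] = sum_k x[k]*h[n-k]. Output length = len(x) + len(h) - 1 = 5 + 4 - 1 = 8.
y[0] = 3*-2 = -6
y[1] = -2*-2 + 3*-3 = -5
y[2] = 0*-2 + -2*-3 + 3*1 = 9
y[3] = 0*-2 + 0*-3 + -2*1 + 3*1 = 1
y[4] = -3*-2 + 0*-3 + 0*1 + -2*1 = 4
y[5] = -3*-3 + 0*1 + 0*1 = 9
y[6] = -3*1 + 0*1 = -3
y[7] = -3*1 = -3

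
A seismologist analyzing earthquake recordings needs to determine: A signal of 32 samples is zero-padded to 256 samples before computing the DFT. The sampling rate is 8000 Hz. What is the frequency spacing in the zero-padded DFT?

Original DFT: N = 32, resolution = f_s/N = 8000/32 = 250 Hz
Zero-padded DFT: N = 256, resolution = f_s/N = 8000/256 = 125/4 Hz
Zero-padding interpolates the spectrum (finer frequency grid)
but does NOT improve the true spectral resolution (ability to resolve close frequencies).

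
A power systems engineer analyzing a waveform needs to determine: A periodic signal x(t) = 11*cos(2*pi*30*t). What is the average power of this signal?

Average power of A*cos(wt) is A^2/2.
P = 11^2 / 2 = 121/2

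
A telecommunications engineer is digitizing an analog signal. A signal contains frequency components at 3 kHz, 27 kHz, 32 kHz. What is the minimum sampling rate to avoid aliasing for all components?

The highest frequency component is f_max = 32 kHz.
Nyquist rate = 2 * f_max = 2 * 32 kHz = 64 kHz.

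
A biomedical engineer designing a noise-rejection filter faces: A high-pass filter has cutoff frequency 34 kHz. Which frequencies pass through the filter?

A high-pass filter passes all frequencies above the cutoff frequency 34 kHz and attenuates lower frequencies.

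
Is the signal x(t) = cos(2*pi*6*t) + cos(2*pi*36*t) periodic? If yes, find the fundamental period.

f1 = 6 Hz, f2 = 36 Hz
Period T1 = 1/6, T2 = 1/36
Ratio T1/T2 = 36/6, which is rational.
The signal is periodic with fundamental period T = 1/GCD(6,36) = 1/6 s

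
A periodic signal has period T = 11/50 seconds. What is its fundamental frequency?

The fundamental frequency is the reciprocal of the period.
f = 1/T = 1/(11/50) = 50/11 Hz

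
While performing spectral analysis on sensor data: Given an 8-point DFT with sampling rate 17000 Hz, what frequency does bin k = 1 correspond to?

The frequency of DFT bin k is: f_k = k * f_s / N
f_1 = 1 * 17000 / 8 = 2125 Hz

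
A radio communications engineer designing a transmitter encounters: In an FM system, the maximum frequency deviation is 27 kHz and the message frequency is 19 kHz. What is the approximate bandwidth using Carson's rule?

Carson's rule: BW = 2*(delta_f + f_m)
= 2*(27 + 19) kHz = 92 kHz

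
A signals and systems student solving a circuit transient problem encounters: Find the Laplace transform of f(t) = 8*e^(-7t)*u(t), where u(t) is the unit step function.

Standard Laplace transform pair:
e^(-at)*u(t) <-> 1/(s+a)
With a = 7: L{8*e^(-7t)*u(t)} = 8/(s+7), ROC: Re(s) > -7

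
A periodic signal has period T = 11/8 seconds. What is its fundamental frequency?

The fundamental frequency is the reciprocal of the period.
f = 1/T = 1/(11/8) = 8/11 Hz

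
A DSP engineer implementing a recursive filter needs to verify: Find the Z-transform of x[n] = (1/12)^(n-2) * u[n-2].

Time-shifting property: if X(z) = Z{x[n]}, then Z{x[n-d]} = z^(-d) * X(z)
X(z) = z/(z - 1/12) for x[n] = (1/12)^n * u[n]
Z{x[n-2]} = z^(-2) * z/(z - 1/12) = z^(-1)/(z - 1/12)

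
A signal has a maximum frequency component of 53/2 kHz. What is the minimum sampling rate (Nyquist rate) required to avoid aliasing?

By the Nyquist-Shannon sampling theorem,
the minimum sampling rate (Nyquist rate) must be at least 2 * f_max.
Nyquist rate = 2 * 53/2 kHz = 53 kHz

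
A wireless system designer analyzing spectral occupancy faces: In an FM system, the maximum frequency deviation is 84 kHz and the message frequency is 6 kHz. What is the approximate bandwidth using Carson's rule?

Carson's rule: BW = 2*(delta_f + f_m)
= 2*(84 + 6) kHz = 180 kHz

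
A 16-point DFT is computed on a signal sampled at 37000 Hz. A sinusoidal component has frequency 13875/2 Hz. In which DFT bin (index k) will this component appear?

DFT frequency resolution = f_s/N = 37000/16 = 4625/2 Hz
Bin index k = f_signal / resolution = 13875/2 / 4625/2 = 3
The signal frequency 13875/2 Hz falls in DFT bin k = 3.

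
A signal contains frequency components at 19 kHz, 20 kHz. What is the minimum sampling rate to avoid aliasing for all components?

The highest frequency component is f_max = 20 kHz.
Nyquist rate = 2 * f_max = 2 * 20 kHz = 40 kHz.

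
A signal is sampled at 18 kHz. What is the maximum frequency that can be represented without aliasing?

The maximum frequency that can be represented without aliasing
is the Nyquist frequency: f_max = f_s / 2 = 18 kHz / 2 = 9 kHz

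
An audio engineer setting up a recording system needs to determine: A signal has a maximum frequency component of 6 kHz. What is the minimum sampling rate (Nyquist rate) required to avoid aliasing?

By the Nyquist-Shannon sampling theorem,
the minimum sampling rate (Nyquist rate) must be at least 2 * f_max.
Nyquist rate = 2 * 6 kHz = 12 kHz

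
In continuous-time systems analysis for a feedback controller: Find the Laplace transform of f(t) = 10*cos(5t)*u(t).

Standard pair: cos(wt)*u(t) <-> s/(s^2+w^2)
With w = 5: L{10*cos(5t)*u(t)} = 10s/(s^2+25)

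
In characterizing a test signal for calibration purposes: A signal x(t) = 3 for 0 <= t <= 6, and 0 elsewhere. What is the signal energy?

Energy = integral of |x(t)|^2 dt over the signal duration
= 3^2 * 6 = 9 * 6 = 54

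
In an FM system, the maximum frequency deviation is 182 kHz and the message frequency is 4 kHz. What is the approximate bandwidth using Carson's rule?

Carson's rule: BW = 2*(delta_f + f_m)
= 2*(182 + 4) kHz = 372 kHz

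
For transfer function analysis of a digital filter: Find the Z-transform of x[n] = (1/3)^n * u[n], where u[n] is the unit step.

The Z-transform of a^n * u[n] is z/(z-a) for |z| > |a|.
Here a = 1/3, so X(z) = z/(z - (1/3)) = 3z/(3z - 1)
ROC: |z| > 1/3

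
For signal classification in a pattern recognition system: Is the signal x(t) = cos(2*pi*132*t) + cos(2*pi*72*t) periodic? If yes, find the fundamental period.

f1 = 132 Hz, f2 = 72 Hz
Period T1 = 1/132, T2 = 1/72
Ratio T1/T2 = 72/132, which is rational.
The signal is periodic with fundamental period T = 1/GCD(132,72) = 1/12 s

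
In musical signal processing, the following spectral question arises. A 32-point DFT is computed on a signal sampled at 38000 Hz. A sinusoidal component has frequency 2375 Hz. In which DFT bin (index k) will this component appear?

DFT frequency resolution = f_s/N = 38000/32 = 2375/2 Hz
Bin index k = f_signal / resolution = 2375 / 2375/2 = 2
The signal frequency 2375 Hz falls in DFT bin k = 2.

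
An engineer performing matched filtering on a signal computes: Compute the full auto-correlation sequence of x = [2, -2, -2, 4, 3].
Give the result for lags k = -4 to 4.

r_xx[k] = sum_m x[m]*x[m+k], indexed from 0, for k = -4 to 4:
  r_xx[-4] = x[4]*x[0] = 6
  r_xx[-3] = x[3]*x[0] + x[4]*x[1] = 2
  r_xx[-2] = x[2]*x[0] + x[3]*x[1] + x[4]*x[2] = -18
  r_xx[-1] = x[1]*x[0] + x[2]*x[1] + x[3]*x[2] + x[4]*x[3] = 4
  r_xx[0] = x[0]*x[0] + x[1]*x[1] + x[2]*x[2] + x[3]*x[3] + x[4]*x[4] = 37
  r_xx[1] = x[0]*x[1] + x[1]*x[2] + x[2]*x[3] + x[3]*x[4] = 4
  r_xx[2] = x[0]*x[2] + x[1]*x[3] + x[2]*x[4] = -18
  r_xx[3] = x[0]*x[3] + x[1]*x[4] = 2
  r_xx[4] = x[0]*x[4] = 6
r_xx = [6, 2, -18, 4, 37, 4, -18, 2, 6]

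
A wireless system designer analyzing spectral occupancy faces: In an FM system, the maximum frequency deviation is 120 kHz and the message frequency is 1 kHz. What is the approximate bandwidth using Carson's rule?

Carson's rule: BW = 2*(delta_f + f_m)
= 2*(120 + 1) kHz = 242 kHz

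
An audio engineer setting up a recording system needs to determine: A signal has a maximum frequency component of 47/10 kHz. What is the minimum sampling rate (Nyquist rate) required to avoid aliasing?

By the Nyquist-Shannon sampling theorem,
the minimum sampling rate (Nyquist rate) must be at least 2 * f_max.
Nyquist rate = 2 * 47/10 kHz = 47/5 kHz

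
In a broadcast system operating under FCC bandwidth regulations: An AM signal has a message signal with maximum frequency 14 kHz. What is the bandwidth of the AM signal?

In AM (double-sideband), the bandwidth is twice the message frequency.
BW = 2 * f_m = 2 * 14 kHz = 28 kHz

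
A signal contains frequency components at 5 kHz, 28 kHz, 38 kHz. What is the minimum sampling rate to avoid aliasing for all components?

The highest frequency component is f_max = 38 kHz.
Nyquist rate = 2 * f_max = 2 * 38 kHz = 76 kHz.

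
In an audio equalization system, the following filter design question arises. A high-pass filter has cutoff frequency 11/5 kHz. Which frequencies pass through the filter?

A high-pass filter passes all frequencies above the cutoff frequency 11/5 kHz and attenuates lower frequencies.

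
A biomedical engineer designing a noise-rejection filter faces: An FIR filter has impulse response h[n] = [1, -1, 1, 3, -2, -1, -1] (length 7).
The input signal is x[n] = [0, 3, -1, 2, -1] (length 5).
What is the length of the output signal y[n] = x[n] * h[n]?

For linear convolution, the output length is:
len(y) = len(x) + len(h) - 1 = 5 + 7 - 1 = 11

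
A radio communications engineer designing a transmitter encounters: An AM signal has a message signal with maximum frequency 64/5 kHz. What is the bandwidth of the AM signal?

In AM (double-sideband), the bandwidth is twice the message frequency.
BW = 2 * f_m = 2 * 64/5 kHz = 128/5 kHz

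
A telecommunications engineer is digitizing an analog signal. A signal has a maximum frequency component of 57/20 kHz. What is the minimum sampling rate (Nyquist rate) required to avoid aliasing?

By the Nyquist-Shannon sampling theorem,
the minimum sampling rate (Nyquist rate) must be at least 2 * f_max.
Nyquist rate = 2 * 57/20 kHz = 57/10 kHz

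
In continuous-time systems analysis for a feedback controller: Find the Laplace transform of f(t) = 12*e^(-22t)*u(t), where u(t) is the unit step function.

Standard Laplace transform pair:
e^(-at)*u(t) <-> 1/(s+a)
With a = 22: L{12*e^(-22t)*u(t)} = 12/(s+22), ROC: Re(s) > -22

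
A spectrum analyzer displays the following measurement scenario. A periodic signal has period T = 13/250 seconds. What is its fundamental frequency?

The fundamental frequency is the reciprocal of the period.
f = 1/T = 1/(13/250) = 250/13 Hz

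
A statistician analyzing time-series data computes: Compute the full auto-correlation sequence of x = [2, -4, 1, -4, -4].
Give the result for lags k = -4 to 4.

r_xx[k] = sum_m x[m]*x[m+k], indexed from 0, for k = -4 to 4:
  r_xx[-4] = x[4]*x[0] = -8
  r_xx[-3] = x[3]*x[0] + x[4]*x[1] = 8
  r_xx[-2] = x[2]*x[0] + x[3]*x[1] + x[4]*x[2] = 14
  r_xx[-1] = x[1]*x[0] + x[2]*x[1] + x[3]*x[2] + x[4]*x[3] = 0
  r_xx[0] = x[0]*x[0] + x[1]*x[1] + x[2]*x[2] + x[3]*x[3] + x[4]*x[4] = 53
  r_xx[1] = x[0]*x[1] + x[1]*x[2] + x[2]*x[3] + x[3]*x[4] = 0
  r_xx[2] = x[0]*x[2] + x[1]*x[3] + x[2]*x[4] = 14
  r_xx[3] = x[0]*x[3] + x[1]*x[4] = 8
  r_xx[4] = x[0]*x[4] = -8
r_xx = [-8, 8, 14, 0, 53, 0, 14, 8, -8]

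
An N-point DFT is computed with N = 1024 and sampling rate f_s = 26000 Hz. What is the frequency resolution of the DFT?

DFT frequency resolution = f_s / N
= 26000 / 1024 = 1625/64 Hz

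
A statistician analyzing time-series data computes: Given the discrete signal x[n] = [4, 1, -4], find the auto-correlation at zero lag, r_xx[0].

The auto-correlation at zero lag r_xx[0] equals the signal energy.
r_xx[0] = sum of x[n]^2 = 4^2 + 1^2 + (-4)^2
= 16 + 1 + 16 = 33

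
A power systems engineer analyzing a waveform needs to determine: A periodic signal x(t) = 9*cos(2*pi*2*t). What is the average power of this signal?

Average power of A*cos(wt) is A^2/2.
P = 9^2 / 2 = 81/2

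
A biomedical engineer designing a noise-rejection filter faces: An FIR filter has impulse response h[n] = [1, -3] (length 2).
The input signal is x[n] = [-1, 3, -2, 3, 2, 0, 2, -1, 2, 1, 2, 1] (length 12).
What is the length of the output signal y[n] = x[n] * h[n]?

For linear convolution, the output length is:
len(y) = len(x) + len(h) - 1 = 12 + 2 - 1 = 13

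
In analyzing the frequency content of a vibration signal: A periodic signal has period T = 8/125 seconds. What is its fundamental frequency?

The fundamental frequency is the reciprocal of the period.
f = 1/T = 1/(8/125) = 125/8 Hz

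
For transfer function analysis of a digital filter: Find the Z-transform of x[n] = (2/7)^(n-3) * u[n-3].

Time-shifting property: if X(z) = Z{x[n]}, then Z{x[n-d]} = z^(-d) * X(z)
X(z) = z/(z - 2/7) for x[n] = (2/7)^n * u[n]
Z{x[n-3]} = z^(-3) * z/(z - 2/7) = z^(-2)/(z - 2/7)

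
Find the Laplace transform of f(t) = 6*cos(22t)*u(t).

Standard pair: cos(wt)*u(t) <-> s/(s^2+w^2)
With w = 22: L{6*cos(22t)*u(t)} = 6s/(s^2+484)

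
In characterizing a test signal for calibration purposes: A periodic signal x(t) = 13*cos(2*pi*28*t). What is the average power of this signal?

Average power of A*cos(wt) is A^2/2.
P = 13^2 / 2 = 169/2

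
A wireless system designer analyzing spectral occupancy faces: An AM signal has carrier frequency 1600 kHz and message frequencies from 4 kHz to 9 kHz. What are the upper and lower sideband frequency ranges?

Upper sideband (USB) = fc + [fm_low, fm_high] = 1600 + [4, 9] = [1604, 1609] kHz
Lower sideband (LSB) = fc - [fm_high, fm_low] = 1600 - [9, 4] = [1591, 1596] kHz
Total occupied spectrum: 1591 kHz to 1609 kHz (plus carrier at 1600 kHz)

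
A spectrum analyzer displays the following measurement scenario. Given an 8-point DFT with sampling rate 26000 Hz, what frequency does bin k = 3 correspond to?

The frequency of DFT bin k is: f_k = k * f_s / N
f_3 = 3 * 26000 / 8 = 9750 Hz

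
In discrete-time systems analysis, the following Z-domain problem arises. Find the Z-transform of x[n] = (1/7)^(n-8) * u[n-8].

Time-shifting property: if X(z) = Z{x[n]}, then Z{x[n-d]} = z^(-d) * X(z)
X(z) = z/(z - 1/7) for x[n] = (1/7)^n * u[n]
Z{x[n-8]} = z^(-8) * z/(z - 1/7) = z^(-7)/(z - 1/7)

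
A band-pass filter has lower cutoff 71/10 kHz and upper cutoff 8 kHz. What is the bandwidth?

Bandwidth = f_high - f_low
= 8 kHz - 71/10 kHz = 9/10 kHz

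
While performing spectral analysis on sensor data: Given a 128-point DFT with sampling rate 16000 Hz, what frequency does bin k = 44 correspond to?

The frequency of DFT bin k is: f_k = k * f_s / N
f_44 = 44 * 16000 / 128 = 5500 Hz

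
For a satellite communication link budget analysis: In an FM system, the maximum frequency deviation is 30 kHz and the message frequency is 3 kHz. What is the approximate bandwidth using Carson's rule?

Carson's rule: BW = 2*(delta_f + f_m)
= 2*(30 + 3) kHz = 66 kHz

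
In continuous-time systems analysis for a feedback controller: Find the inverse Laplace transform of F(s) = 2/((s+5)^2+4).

Standard pair: w/((s+a)^2+w^2) <-> e^(-at)*sin(wt)*u(t)
With a=5, w=2: f(t) = e^(-5t)*sin(2t)*u(t)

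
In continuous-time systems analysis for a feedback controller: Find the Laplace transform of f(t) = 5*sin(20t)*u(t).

Standard pair: sin(wt)*u(t) <-> w/(s^2+w^2)
With w = 20: L{5*sin(20t)*u(t)} = 100/(s^2+400)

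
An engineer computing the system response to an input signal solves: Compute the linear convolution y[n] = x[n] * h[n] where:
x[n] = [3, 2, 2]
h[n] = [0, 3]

y[n] = sum_k x[k]*h[n-k]. Output length = len(x) + len(h) - 1 = 3 + 2 - 1 = 4.
y[0] = 3*0 = 0
y[1] = 2*0 + 3*3 = 9
y[2] = 2*0 + 2*3 = 6
y[3] = 2*3 = 6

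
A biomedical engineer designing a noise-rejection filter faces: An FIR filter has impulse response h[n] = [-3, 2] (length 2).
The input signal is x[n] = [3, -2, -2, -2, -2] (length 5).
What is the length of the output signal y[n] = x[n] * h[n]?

For linear convolution, the output length is:
len(y) = len(x) + len(h) - 1 = 5 + 2 - 1 = 6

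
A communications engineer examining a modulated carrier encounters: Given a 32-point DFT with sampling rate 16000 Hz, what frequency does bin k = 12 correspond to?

The frequency of DFT bin k is: f_k = k * f_s / N
f_12 = 12 * 16000 / 32 = 6000 Hz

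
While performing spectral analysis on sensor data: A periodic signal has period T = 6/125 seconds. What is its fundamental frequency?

The fundamental frequency is the reciprocal of the period.
f = 1/T = 1/(6/125) = 125/6 Hz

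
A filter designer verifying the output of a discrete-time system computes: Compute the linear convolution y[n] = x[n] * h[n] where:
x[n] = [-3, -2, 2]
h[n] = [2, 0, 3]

y[n] = sum_k x[k]*h[n-k]. Output length = len(x) + len(h) - 1 = 3 + 3 - 1 = 5.
y[0] = -3*2 = -6
y[1] = -2*2 + -3*0 = -4
y[2] = 2*2 + -2*0 + -3*3 = -5
y[3] = 2*0 + -2*3 = -6
y[4] = 2*3 = 6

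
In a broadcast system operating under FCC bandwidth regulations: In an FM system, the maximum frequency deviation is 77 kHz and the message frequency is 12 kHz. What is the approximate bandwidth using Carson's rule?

Carson's rule: BW = 2*(delta_f + f_m)
= 2*(77 + 12) kHz = 178 kHz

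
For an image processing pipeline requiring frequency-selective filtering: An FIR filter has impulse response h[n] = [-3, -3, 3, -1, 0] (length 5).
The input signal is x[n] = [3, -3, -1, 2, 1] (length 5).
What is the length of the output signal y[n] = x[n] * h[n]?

For linear convolution, the output length is:
len(y) = len(x) + len(h) - 1 = 5 + 5 - 1 = 9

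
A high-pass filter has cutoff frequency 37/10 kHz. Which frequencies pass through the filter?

A high-pass filter passes all frequencies above the cutoff frequency 37/10 kHz and attenuates lower frequencies.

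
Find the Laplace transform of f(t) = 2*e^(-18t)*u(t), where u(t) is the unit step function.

Standard Laplace transform pair:
e^(-at)*u(t) <-> 1/(s+a)
With a = 18: L{2*e^(-18t)*u(t)} = 2/(s+18), ROC: Re(s) > -18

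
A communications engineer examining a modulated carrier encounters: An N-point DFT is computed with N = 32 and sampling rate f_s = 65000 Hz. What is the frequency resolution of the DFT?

DFT frequency resolution = f_s / N
= 65000 / 32 = 8125/4 Hz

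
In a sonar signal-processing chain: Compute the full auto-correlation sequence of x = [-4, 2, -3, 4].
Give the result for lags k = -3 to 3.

r_xx[k] = sum_m x[m]*x[m+k], indexed from 0, for k = -3 to 3:
  r_xx[-3] = x[3]*x[0] = -16
  r_xx[-2] = x[2]*x[0] + x[3]*x[1] = 20
  r_xx[-1] = x[1]*x[0] + x[2]*x[1] + x[3]*x[2] = -26
  r_xx[0] = x[0]*x[0] + x[1]*x[1] + x[2]*x[2] + x[3]*x[3] = 45
  r_xx[1] = x[0]*x[1] + x[1]*x[2] + x[2]*x[3] = -26
  r_xx[2] = x[0]*x[2] + x[1]*x[3] = 20
  r_xx[3] = x[0]*x[3] = -16
r_xx = [-16, 20, -26, 45, -26, 20, -16]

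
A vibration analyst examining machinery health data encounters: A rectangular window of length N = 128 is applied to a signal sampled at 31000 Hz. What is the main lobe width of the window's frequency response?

For a rectangular window of length N,
the main lobe width in frequency is 2*f_s/N.
= 2*31000/128 = 3875/8 Hz
This determines the minimum frequency separation for resolving two sinusoids.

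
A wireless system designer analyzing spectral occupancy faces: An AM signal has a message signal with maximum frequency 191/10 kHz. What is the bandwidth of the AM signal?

In AM (double-sideband), the bandwidth is twice the message frequency.
BW = 2 * f_m = 2 * 191/10 kHz = 191/5 kHz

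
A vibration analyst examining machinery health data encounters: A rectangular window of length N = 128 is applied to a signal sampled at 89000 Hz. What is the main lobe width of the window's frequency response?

For a rectangular window of length N,
the main lobe width in frequency is 2*f_s/N.
= 2*89000/128 = 11125/8 Hz
This determines the minimum frequency separation for resolving two sinusoids.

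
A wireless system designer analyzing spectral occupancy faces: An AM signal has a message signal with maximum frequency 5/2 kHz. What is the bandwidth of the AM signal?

In AM (double-sideband), the bandwidth is twice the message frequency.
BW = 2 * f_m = 2 * 5/2 kHz = 5 kHz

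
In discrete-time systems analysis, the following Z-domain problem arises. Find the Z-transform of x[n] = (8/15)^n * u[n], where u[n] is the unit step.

The Z-transform of a^n * u[n] is z/(z-a) for |z| > |a|.
Here a = 8/15, so X(z) = z/(z - (8/15)) = 15z/(15z - 8)
ROC: |z| > 8/15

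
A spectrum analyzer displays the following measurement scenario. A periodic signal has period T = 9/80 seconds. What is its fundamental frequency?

The fundamental frequency is the reciprocal of the period.
f = 1/T = 1/(9/80) = 80/9 Hz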